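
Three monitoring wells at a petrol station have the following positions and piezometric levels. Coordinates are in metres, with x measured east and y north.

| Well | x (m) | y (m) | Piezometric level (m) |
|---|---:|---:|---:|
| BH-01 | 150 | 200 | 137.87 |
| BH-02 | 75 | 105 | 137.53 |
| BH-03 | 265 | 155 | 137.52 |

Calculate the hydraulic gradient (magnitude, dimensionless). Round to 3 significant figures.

0.00474

Differences from BH-01: to BH-02 (Δx, Δy, Δh) = (-75, -95, -0.34); to BH-03 = (115, -45, -0.35).
Determinant of the coordinate differences = (-75)·(-45) − 115·(-95) = 14300.
∂h/∂x = [(-0.34)·(-45) − (-0.35)·(-95)] / 14300 = -0.001255
∂h/∂y = [(-75)·(-0.35) − 115·(-0.34)] / 14300 = +0.004570
|∇h| = √(-0.001255² + 0.004570²) = 0.004739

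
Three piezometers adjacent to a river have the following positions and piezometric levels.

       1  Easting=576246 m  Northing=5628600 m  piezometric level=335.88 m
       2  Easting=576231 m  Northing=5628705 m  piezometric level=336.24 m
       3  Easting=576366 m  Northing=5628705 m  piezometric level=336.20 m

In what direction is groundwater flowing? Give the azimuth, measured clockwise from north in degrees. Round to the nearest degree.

175°

Taking 1 as reference: 2−1 = (-15, 105, +0.36); 3−1 = (120, 105, +0.32).
Solve a·Δx + b·Δy = Δh: det = (-15)·105 − 120·105 = -14175.
∂h/∂x = [(+0.36)·105 − (+0.32)·105] / -14175 = -0.0002963
∂h/∂y = [(-15)·(+0.32) − 120·(+0.36)] / -14175 = +0.003386
Flow direction (−∇h) has components (+0.0002963 E, -0.003386 N).
Azimuth = atan2(E, N) = atan2(+0.0002963, -0.003386) = 175.0° ≈ 175°.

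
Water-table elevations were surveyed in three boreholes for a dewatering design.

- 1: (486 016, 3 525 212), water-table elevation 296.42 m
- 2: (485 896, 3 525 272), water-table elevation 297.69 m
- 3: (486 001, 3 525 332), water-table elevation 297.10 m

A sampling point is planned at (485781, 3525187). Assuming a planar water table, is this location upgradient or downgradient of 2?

upgradient

With h = a·x + b·y + c and 1 as origin, the differences give:
  (-120)·a + 60·b = +1.27
  (-15)·a + 120·b = +0.68
Eliminate b (×120 and ×60, subtract): -13500·a = 111.600 → a = ∂h/∂x = -0.008267
Back-substitute: b = ∂h/∂y = +0.004633.
Head at (485781, 3525187) = 296.42 + (-0.008267)·(-235) + (+0.004633)·(-25) = 298.25 m.
That is higher than the 297.69 m at 2, so the point is upgradient.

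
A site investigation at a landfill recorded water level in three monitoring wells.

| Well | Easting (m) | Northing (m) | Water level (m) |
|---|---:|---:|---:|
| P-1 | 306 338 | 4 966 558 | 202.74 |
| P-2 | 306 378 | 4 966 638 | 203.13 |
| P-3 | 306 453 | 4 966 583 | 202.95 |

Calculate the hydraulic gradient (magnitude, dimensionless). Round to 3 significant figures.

0.00453

Three-point gradient (reference P-1): Δ to P-2 = (40, 80, +0.39), Δ to P-3 = (115, 25, +0.21).
∂h/∂x = +0.0008598, ∂h/∂y = +0.004445 (det = -8200).
|∇h| = √(0.0008598² + 0.004445²) = 0.004527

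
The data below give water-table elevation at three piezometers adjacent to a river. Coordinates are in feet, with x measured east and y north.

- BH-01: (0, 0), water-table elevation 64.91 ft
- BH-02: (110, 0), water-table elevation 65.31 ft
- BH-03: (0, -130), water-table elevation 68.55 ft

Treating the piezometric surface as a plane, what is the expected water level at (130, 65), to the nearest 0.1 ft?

∂h/∂x = (65.31 − 64.91) / (110 − 0) = +0.003636
∂h/∂y = (68.55 − 64.91) / (-130 − 0) = -0.02800
h(130, 65) = 64.91 + (+0.003636)·(130) + (-0.02800)·(65) = 64.91 +0.473 -1.820 = 63.563 ft.

63.6 ft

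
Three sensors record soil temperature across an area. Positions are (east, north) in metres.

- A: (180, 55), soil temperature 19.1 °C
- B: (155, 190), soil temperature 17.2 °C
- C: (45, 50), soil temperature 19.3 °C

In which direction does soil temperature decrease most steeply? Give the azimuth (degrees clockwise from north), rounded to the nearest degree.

Taking A as reference: B−A = (-25, 135, -1.9); C−A = (-135, -5, +0.2).
Determinant of the coordinate differences = (-25)·(-5) − (-135)·135 = 18350.
∂T/∂x = [(-1.9)·(-5) − (+0.2)·135] / 18350 = -0.0009537
∂T/∂y = [(-25)·(+0.2) − (-135)·(-1.9)] / 18350 = -0.01425
Steepest decrease is along −∇f: components (+0.0009537 E, +0.01425 N).
Azimuth = atan2(+0.0009537, +0.01425) = 3.8° ≈ 004°.

004°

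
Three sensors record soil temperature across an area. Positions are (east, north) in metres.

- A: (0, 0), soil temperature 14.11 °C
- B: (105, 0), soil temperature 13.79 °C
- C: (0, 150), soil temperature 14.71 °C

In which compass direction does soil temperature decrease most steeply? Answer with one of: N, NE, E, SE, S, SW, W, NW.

∂T/∂x = (13.79 − 14.11) / (105 − 0) = -0.003048
∂T/∂y = (14.71 − 14.11) / (150 − 0) = +0.004000
Steepest decrease is along −∇f = (+0.003048 E, -0.004000 N) → southeast.

SE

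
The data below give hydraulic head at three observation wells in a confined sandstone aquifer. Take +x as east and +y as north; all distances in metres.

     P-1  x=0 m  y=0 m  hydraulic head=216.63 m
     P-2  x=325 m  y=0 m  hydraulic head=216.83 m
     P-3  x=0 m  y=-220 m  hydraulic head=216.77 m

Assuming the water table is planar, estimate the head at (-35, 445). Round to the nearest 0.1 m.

∂h/∂x = (216.83 − 216.63) / (325 − 0) = +0.0006154
∂h/∂y = (216.77 − 216.63) / (-220 − 0) = -0.0006364
h(-35, 445) = 216.63 + (+0.0006154)·(-35) + (-0.0006364)·(445) = 216.63 -0.022 -0.283 = 216.325 m.

216.3 m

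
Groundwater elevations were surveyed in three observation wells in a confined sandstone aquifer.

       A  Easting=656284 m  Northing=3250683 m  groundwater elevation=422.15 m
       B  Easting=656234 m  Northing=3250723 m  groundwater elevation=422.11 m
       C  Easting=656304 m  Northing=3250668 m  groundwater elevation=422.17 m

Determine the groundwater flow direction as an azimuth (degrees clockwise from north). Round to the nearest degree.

225°

Three-point gradient (reference A): Δ to B = (-50, 40, -0.04), Δ to C = (20, -15, +0.02).
∂h/∂x = +0.004000, ∂h/∂y = +0.004000 (det = -50).
Flow direction (−∇h) has components (-0.004000 E, -0.004000 N).
Azimuth = atan2(E, N) = atan2(-0.004000, -0.004000) = 225.0° ≈ 225°.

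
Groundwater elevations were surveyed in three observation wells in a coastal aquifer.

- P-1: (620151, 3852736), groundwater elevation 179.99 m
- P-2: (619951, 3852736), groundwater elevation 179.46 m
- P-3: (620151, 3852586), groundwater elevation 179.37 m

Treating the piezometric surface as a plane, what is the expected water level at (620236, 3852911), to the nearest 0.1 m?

180.9 m

∂h/∂x = (179.46 − 179.99) / (619951 − 620151) = +0.002650
∂h/∂y = (179.37 − 179.99) / (3852586 − 3852736) = +0.004133
h(620236, 3852911) = 179.99 + (+0.002650)·(85) + (+0.004133)·(175) = 179.99 +0.225 +0.723 = 180.939 m.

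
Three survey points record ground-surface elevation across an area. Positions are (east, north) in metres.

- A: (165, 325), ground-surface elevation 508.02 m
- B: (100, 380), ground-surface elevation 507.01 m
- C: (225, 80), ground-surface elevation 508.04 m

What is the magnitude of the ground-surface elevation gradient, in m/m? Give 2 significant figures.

0.020 m/m

Three-point gradient (reference A): Δ to B = (-65, 55, -1.01), Δ to C = (60, -245, +0.02).
∂z/∂x = +0.01951, ∂z/∂y = +0.004697 (det = 12625).
|∇f| = √(0.01951² + 0.004697²) = 0.02007 m/m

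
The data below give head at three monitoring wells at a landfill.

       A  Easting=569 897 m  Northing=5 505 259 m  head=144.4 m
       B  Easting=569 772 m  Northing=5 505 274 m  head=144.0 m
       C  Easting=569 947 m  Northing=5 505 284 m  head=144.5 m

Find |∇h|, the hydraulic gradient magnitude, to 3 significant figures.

Three-point gradient (reference A): Δ to B = (-125, 15, -0.4), Δ to C = (50, 25, +0.1).
∂h/∂x = +0.002968, ∂h/∂y = -0.001935 (det = -3875).
|∇h| = √(0.002968² + -0.001935²) = 0.003543

0.00354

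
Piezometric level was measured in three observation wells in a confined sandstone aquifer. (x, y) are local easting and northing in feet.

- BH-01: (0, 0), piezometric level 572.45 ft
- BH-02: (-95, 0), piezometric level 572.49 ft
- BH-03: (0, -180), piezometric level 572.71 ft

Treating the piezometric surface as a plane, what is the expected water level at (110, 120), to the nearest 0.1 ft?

∂h/∂x = (572.49 − 572.45) / (-95 − 0) = -0.0004211
∂h/∂y = (572.71 − 572.45) / (-180 − 0) = -0.001444
h(110, 120) = 572.45 + (-0.0004211)·(110) + (-0.001444)·(120) = 572.45 -0.046 -0.173 = 572.230 ft.

572.2 ft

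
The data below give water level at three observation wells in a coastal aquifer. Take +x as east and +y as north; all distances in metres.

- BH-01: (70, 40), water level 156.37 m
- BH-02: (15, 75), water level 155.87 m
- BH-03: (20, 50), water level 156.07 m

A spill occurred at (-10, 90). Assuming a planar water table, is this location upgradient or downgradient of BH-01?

Taking BH-01 as reference: BH-02−BH-01 = (-55, 35, -0.50); BH-03−BH-01 = (-50, 10, -0.30).
Determinant of the coordinate differences = (-55)·10 − (-50)·35 = 1200.
∂h/∂x = [(-0.50)·10 − (-0.30)·35] / 1200 = +0.004583
∂h/∂y = [(-55)·(-0.30) − (-50)·(-0.50)] / 1200 = -0.007083
Head at (-10, 90) = 156.37 + (+0.004583)·(-80) + (-0.007083)·(50) = 155.65 m.
That is lower than the 156.37 m at BH-01, so the point is downgradient.

downgradient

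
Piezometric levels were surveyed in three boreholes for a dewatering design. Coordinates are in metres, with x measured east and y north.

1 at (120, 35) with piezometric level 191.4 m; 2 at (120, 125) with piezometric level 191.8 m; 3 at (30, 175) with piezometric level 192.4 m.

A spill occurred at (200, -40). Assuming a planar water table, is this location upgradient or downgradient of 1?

With h = a·x + b·y + c and 1 as origin, the differences give:
  0·a + 90·b = +0.4
  (-90)·a + 140·b = +1.0
Eliminate b (×140 and ×90, subtract): 8100·a = -34.00 → a = ∂h/∂x = -0.004198
Back-substitute: b = ∂h/∂y = +0.004444.
Head at (200, -40) = 191.4 + (-0.004198)·(80) + (+0.004444)·(-75) = 190.73 m.
That is lower than the 191.4 m at 1, so the point is downgradient.

downgradient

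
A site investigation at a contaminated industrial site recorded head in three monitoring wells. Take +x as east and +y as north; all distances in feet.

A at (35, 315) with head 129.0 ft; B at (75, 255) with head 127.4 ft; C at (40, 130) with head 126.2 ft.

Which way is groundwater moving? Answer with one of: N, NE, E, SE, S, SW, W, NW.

With h = a·x + b·y + c and A as origin, the differences give:
  40·a + (-60)·b = -1.6
  5·a + (-185)·b = -2.8
Eliminate b (×(-185) and ×(-60), subtract): -7100·a = 128.00 → a = ∂h/∂x = -0.01803
Back-substitute: b = ∂h/∂y = +0.01465.
Flow = −∇h = (+0.01803 east, -0.01465 north), which points southeast.

SE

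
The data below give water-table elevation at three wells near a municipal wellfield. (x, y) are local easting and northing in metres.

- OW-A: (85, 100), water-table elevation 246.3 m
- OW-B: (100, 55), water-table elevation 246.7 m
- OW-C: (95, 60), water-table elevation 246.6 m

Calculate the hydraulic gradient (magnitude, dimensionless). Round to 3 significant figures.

0.0170

With h = a·x + b·y + c and OW-A as origin, the differences give:
  15·a + (-45)·b = +0.4
  10·a + (-40)·b = +0.3
Eliminate b (×(-40) and ×(-45), subtract): -150·a = -2.50 → a = ∂h/∂x = +0.01667
Back-substitute: b = ∂h/∂y = -0.003333.
|∇h| = √(0.01667² + -0.003333²) = 0.017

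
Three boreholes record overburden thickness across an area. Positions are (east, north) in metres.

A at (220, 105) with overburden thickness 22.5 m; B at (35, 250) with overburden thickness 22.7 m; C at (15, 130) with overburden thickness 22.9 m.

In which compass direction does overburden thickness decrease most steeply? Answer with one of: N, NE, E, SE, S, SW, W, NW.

NE

Taking A as reference: B−A = (-185, 145, +0.2); C−A = (-205, 25, +0.4).
Determinant of the coordinate differences = (-185)·25 − (-205)·145 = 25100.
∂d/∂x = [(+0.2)·25 − (+0.4)·145] / 25100 = -0.002112
∂d/∂y = [(-185)·(+0.4) − (-205)·(+0.2)] / 25100 = -0.001315
Steepest decrease is along −∇f = (+0.002112 E, +0.001315 N) → northeast.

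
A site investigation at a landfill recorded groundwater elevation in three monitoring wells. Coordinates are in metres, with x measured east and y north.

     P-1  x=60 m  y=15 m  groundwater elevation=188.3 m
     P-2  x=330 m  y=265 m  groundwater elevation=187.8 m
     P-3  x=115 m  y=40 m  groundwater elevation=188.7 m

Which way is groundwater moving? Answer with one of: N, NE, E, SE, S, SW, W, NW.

Three-point gradient (reference P-1): Δ to P-2 = (270, 250, -0.5), Δ to P-3 = (55, 25, +0.4).
∂h/∂x = +0.01607, ∂h/∂y = -0.01936 (det = -7000).
Flow = −∇h = (-0.01607 east, +0.01936 north), which points northwest.

NW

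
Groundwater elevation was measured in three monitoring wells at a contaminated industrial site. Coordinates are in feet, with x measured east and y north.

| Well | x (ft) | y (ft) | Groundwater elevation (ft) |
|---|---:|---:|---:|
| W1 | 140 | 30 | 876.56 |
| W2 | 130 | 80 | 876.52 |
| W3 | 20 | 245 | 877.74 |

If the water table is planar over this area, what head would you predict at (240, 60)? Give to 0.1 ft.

With h = a·x + b·y + c and W1 as origin, the differences give:
  (-10)·a + 50·b = -0.04
  (-120)·a + 215·b = +1.18
Eliminate b (×215 and ×50, subtract): 3850·a = -67.600 → a = ∂h/∂x = -0.01756
Back-substitute: b = ∂h/∂y = -0.004312.
h(240, 60) = 876.56 + (-0.01756)·(100) + (-0.004312)·(30) = 876.56 -1.756 -0.129 = 874.675 ft.

874.7 ft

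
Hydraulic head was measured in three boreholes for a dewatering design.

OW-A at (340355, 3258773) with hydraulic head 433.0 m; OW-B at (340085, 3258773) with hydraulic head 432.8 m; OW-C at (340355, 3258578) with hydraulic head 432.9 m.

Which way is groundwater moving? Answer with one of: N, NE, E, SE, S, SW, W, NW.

∂h/∂x = (432.8 − 433.0) / (340085 − 340355) = +0.0007407
∂h/∂y = (432.9 − 433.0) / (3258578 − 3258773) = +0.0005128
Flow = −∇h = (-0.0007407 east, -0.0005128 north), which points southwest.

SW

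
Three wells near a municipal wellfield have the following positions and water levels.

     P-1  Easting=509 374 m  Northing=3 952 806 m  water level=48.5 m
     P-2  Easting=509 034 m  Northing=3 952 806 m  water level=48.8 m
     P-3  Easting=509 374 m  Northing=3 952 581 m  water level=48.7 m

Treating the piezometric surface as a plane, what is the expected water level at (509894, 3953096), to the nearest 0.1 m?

∂h/∂x = (48.8 − 48.5) / (509034 − 509374) = -0.0008824
∂h/∂y = (48.7 − 48.5) / (3952581 − 3952806) = -0.0008889
h(509894, 3953096) = 48.5 + (-0.0008824)·(520) + (-0.0008889)·(290) = 48.5 -0.459 -0.258 = 47.783 m.

47.8 m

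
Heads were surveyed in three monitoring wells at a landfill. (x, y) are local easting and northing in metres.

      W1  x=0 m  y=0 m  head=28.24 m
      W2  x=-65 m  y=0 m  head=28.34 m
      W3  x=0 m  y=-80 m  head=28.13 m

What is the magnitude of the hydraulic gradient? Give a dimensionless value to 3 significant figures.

0.00206

∂h/∂x = (28.34 − 28.24) / (-65 − 0) = -0.001538
∂h/∂y = (28.13 − 28.24) / (-80 − 0) = +0.001375
|∇h| = √(-0.001538² + 0.001375²) = 0.002063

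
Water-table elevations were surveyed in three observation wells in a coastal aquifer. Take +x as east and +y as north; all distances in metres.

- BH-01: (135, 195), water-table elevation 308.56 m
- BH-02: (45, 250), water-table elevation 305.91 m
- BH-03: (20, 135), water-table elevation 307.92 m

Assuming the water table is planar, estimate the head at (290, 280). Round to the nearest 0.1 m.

Three-point gradient (reference BH-01): Δ to BH-02 = (-90, 55, -2.65), Δ to BH-03 = (-115, -60, -0.64).
∂h/∂x = +0.01656, ∂h/∂y = -0.02108 (det = 11725).
h(290, 280) = 308.56 + (+0.01656)·(155) + (-0.02108)·(85) = 308.56 +2.567 -1.792 = 309.336 m.

309.3 m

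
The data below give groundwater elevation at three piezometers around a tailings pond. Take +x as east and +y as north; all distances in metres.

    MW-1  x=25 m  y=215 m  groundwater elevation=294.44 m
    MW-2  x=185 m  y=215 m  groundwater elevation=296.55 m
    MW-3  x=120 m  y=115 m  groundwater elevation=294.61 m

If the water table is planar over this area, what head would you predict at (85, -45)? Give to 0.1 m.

Taking MW-1 as reference: MW-2−MW-1 = (160, 0, +2.11); MW-3−MW-1 = (95, -100, +0.17).
Determinant of the coordinate differences = 160·(-100) − 95·0 = -16000.
∂h/∂x = [(+2.11)·(-100) − (+0.17)·0] / -16000 = +0.01319
∂h/∂y = [160·(+0.17) − 95·(+2.11)] / -16000 = +0.01083
h(85, -45) = 294.44 + (+0.01319)·(60) + (+0.01083)·(-260) = 294.44 +0.791 -2.815 = 292.416 m.

292.4 m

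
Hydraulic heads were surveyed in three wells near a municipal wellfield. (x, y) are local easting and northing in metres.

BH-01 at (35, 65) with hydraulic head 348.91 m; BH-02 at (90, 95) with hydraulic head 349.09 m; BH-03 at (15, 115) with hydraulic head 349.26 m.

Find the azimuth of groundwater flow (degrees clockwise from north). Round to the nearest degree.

176°

Taking BH-01 as reference: BH-02−BH-01 = (55, 30, +0.18); BH-03−BH-01 = (-20, 50, +0.35).
Solve a·Δx + b·Δy = Δh: det = 55·50 − (-20)·30 = 3350.
∂h/∂x = [(+0.18)·50 − (+0.35)·30] / 3350 = -0.0004478
∂h/∂y = [55·(+0.35) − (-20)·(+0.18)] / 3350 = +0.006821
Flow direction (−∇h) has components (+0.0004478 E, -0.006821 N).
Azimuth = atan2(E, N) = atan2(+0.0004478, -0.006821) = 176.2° ≈ 176°.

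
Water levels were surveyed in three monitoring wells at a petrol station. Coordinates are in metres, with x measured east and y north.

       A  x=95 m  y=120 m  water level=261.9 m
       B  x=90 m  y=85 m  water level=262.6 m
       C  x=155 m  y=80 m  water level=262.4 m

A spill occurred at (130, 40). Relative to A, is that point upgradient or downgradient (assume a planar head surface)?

Three-point gradient (reference A): Δ to B = (-5, -35, +0.7), Δ to C = (60, -40, +0.5).
∂h/∂x = -0.004565, ∂h/∂y = -0.01935 (det = 2300).
Head at (130, 40) = 261.9 + (-0.004565)·(35) + (-0.01935)·(-80) = 263.29 m.
That is higher than the 261.9 m at A, so the point is upgradient.

upgradient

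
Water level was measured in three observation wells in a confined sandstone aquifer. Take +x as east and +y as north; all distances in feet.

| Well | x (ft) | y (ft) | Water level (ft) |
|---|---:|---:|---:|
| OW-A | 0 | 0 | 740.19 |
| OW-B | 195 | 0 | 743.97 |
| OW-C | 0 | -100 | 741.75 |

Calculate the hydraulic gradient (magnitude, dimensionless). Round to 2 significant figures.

∂h/∂x = (743.97 − 740.19) / (195 − 0) = +0.01938
∂h/∂y = (741.75 − 740.19) / (-100 − 0) = -0.01560
|∇h| = √(0.01938² + -0.01560²) = 0.02488

0.025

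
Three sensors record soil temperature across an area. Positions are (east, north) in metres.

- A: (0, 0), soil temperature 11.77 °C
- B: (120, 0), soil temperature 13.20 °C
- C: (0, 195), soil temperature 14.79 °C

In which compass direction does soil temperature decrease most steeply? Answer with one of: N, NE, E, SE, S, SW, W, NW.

∂T/∂x = (13.20 − 11.77) / (120 − 0) = +0.01192
∂T/∂y = (14.79 − 11.77) / (195 − 0) = +0.01549
Steepest decrease is along −∇f = (-0.01192 E, -0.01549 N) → southwest.

SW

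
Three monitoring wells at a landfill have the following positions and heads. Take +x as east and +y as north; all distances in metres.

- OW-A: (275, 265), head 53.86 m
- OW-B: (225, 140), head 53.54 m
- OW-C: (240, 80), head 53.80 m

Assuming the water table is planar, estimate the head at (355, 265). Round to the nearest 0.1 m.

With h = a·x + b·y + c and OW-A as origin, the differences give:
  (-50)·a + (-125)·b = -0.32
  (-35)·a + (-185)·b = -0.06
Eliminate b (×(-185) and ×(-125), subtract): 4875·a = 51.700 → a = ∂h/∂x = +0.01061
Back-substitute: b = ∂h/∂y = -0.001682.
h(355, 265) = 53.86 + (+0.01061)·(80) + (-0.001682)·(0) = 53.86 +0.848 -0.000 = 54.708 m.

54.7 m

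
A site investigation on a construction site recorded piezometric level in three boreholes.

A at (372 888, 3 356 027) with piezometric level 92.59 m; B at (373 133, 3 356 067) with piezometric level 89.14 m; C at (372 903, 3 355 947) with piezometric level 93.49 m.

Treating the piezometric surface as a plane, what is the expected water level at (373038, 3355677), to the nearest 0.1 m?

Three-point gradient (reference A): Δ to B = (245, 40, -3.45), Δ to C = (15, -80, +0.90).
∂h/∂x = -0.01188, ∂h/∂y = -0.01348 (det = -20200).
h(373038, 3355677) = 92.59 + (-0.01188)·(150) + (-0.01348)·(-350) = 92.59 -1.782 +4.717 = 95.525 m.

95.5 m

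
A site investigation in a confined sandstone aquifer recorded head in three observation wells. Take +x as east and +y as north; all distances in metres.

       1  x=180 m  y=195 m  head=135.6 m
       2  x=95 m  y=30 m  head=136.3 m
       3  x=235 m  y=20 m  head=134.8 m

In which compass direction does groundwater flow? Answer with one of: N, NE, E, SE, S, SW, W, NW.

E

With h = a·x + b·y + c and 1 as origin, the differences give:
  (-85)·a + (-165)·b = +0.7
  55·a + (-175)·b = -0.8
Eliminate b (×(-175) and ×(-165), subtract): 23950·a = -254.50 → a = ∂h/∂x = -0.01063
Back-substitute: b = ∂h/∂y = +0.001232.
Flow = −∇h = (+0.01063 east, -0.001232 north), which points east.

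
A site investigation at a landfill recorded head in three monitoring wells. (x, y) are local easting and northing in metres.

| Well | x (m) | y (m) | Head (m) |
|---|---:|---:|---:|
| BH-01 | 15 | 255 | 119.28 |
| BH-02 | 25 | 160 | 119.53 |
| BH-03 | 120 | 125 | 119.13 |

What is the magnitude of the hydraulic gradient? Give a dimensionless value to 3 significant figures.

0.00627

Taking BH-01 as reference: BH-02−BH-01 = (10, -95, +0.25); BH-03−BH-01 = (105, -130, -0.15).
Solve a·Δx + b·Δy = Δh: det = 10·(-130) − 105·(-95) = 8675.
∂h/∂x = [(+0.25)·(-130) − (-0.15)·(-95)] / 8675 = -0.005389
∂h/∂y = [10·(-0.15) − 105·(+0.25)] / 8675 = -0.003199
|∇h| = √(-0.005389² + -0.003199²) = 0.006267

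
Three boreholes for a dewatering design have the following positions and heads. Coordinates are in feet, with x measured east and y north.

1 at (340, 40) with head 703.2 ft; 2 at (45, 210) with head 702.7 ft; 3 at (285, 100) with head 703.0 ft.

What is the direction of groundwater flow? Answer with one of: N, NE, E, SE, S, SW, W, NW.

N

Differences from 1: to 2 (Δx, Δy, Δh) = (-295, 170, -0.5); to 3 = (-55, 60, -0.2).
Solve a·Δx + b·Δy = Δh: det = (-295)·60 − (-55)·170 = -8350.
∂h/∂x = [(-0.5)·60 − (-0.2)·170] / -8350 = -0.0004790
∂h/∂y = [(-295)·(-0.2) − (-55)·(-0.5)] / -8350 = -0.003772
Flow = −∇h = (+0.0004790 east, +0.003772 north), which points north.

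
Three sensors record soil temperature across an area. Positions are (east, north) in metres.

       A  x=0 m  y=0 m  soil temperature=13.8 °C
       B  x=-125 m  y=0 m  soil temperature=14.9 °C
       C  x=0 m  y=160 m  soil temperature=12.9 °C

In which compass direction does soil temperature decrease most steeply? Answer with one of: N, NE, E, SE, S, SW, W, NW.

NE

∂T/∂x = (14.9 − 13.8) / (-125 − 0) = -0.008800
∂T/∂y = (12.9 − 13.8) / (160 − 0) = -0.005625
Steepest decrease is along −∇f = (+0.008800 E, +0.005625 N) → northeast.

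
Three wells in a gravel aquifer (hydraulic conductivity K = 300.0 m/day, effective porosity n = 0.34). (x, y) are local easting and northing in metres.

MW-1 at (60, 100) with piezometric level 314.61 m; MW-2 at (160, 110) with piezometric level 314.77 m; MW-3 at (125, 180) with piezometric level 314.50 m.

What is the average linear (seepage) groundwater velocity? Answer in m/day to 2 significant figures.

Taking MW-1 as reference: MW-2−MW-1 = (100, 10, +0.16); MW-3−MW-1 = (65, 80, -0.11).
Determinant of the coordinate differences = 100·80 − 65·10 = 7350.
∂h/∂x = [(+0.16)·80 − (-0.11)·10] / 7350 = +0.001891
∂h/∂y = [100·(-0.11) − 65·(+0.16)] / 7350 = -0.002912
|∇h| = √(0.001891² + -0.002912²) = 0.003472
Seepage velocity v = K·i/n = 300.0 × 0.003472 / 0.34 = 3.064 m/day.

3.1 m/day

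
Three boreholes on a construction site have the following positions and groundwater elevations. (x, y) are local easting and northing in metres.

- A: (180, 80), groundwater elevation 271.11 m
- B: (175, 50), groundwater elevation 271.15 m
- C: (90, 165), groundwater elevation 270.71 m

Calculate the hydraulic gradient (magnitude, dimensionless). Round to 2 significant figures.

0.0033

With h = a·x + b·y + c and A as origin, the differences give:
  (-5)·a + (-30)·b = +0.04
  (-90)·a + 85·b = -0.40
Eliminate b (×85 and ×(-30), subtract): -3125·a = -8.600 → a = ∂h/∂x = +0.002752
Back-substitute: b = ∂h/∂y = -0.001792.
|∇h| = √(0.002752² + -0.001792²) = 0.003284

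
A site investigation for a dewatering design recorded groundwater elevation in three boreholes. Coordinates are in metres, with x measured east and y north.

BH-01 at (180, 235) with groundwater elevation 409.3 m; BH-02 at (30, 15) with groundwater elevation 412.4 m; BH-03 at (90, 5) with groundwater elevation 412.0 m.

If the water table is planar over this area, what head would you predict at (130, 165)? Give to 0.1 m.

With h = a·x + b·y + c and BH-01 as origin, the differences give:
  (-150)·a + (-220)·b = +3.1
  (-90)·a + (-230)·b = +2.7
Eliminate b (×(-230) and ×(-220), subtract): 14700·a = -119.00 → a = ∂h/∂x = -0.008095
Back-substitute: b = ∂h/∂y = -0.008571.
h(130, 165) = 409.3 + (-0.008095)·(-50) + (-0.008571)·(-70) = 409.3 +0.405 +0.600 = 410.305 m.

410.3 m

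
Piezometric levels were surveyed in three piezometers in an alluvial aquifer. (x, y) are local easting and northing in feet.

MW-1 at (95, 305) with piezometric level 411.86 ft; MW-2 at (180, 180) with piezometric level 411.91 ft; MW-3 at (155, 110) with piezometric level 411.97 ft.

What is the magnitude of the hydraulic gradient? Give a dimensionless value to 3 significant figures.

Differences from MW-1: to MW-2 (Δx, Δy, Δh) = (85, -125, +0.05); to MW-3 = (60, -195, +0.11).
Determinant of the coordinate differences = 85·(-195) − 60·(-125) = -9075.
∂h/∂x = [(+0.05)·(-195) − (+0.11)·(-125)] / -9075 = -0.0004408
∂h/∂y = [85·(+0.11) − 60·(+0.05)] / -9075 = -0.0006997
|∇h| = √(-0.0004408² + -0.0006997²) = 0.000827

0.000827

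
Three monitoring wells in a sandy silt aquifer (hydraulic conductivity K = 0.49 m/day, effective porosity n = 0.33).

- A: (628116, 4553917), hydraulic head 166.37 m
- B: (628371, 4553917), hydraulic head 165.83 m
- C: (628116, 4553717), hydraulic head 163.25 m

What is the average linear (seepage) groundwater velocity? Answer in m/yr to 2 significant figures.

8.5 m/yr

∂h/∂x = (165.83 − 166.37) / (628371 − 628116) = -0.002118
∂h/∂y = (163.25 − 166.37) / (4553717 − 4553917) = +0.01560
|∇h| = √(-0.002118² + 0.01560²) = 0.01574
Seepage velocity v = K·i/n = 0.49 × 0.01574 / 0.33 = 0.02337 m/day = 8.536 m/yr.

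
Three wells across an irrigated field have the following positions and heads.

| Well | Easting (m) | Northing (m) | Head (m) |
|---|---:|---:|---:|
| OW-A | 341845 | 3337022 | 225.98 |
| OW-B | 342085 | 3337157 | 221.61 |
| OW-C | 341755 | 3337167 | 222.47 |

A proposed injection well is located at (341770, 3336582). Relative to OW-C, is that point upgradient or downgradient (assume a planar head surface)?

Three-point gradient (reference OW-A): Δ to OW-B = (240, 135, -4.37), Δ to OW-C = (-90, 145, -3.51).
∂h/∂x = -0.003404, ∂h/∂y = -0.02632 (det = 46950).
Head at (341770, 3336582) = 225.98 + (-0.003404)·(-75) + (-0.02632)·(-440) = 237.82 m.
That is higher than the 222.47 m at OW-C, so the point is upgradient.

upgradient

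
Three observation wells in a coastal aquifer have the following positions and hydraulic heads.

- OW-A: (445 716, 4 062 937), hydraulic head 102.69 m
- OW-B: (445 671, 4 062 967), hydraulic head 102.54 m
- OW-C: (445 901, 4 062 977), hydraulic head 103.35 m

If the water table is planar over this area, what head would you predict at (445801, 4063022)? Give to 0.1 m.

Differences from OW-A: to OW-B (Δx, Δy, Δh) = (-45, 30, -0.15); to OW-C = (185, 40, +0.66).
Determinant of the coordinate differences = (-45)·40 − 185·30 = -7350.
∂h/∂x = [(-0.15)·40 − (+0.66)·30] / -7350 = +0.003510
∂h/∂y = [(-45)·(+0.66) − 185·(-0.15)] / -7350 = +0.0002653
h(445801, 4063022) = 102.69 + (+0.003510)·(85) + (+0.0002653)·(85) = 102.69 +0.298 +0.023 = 103.011 m.

103.0 m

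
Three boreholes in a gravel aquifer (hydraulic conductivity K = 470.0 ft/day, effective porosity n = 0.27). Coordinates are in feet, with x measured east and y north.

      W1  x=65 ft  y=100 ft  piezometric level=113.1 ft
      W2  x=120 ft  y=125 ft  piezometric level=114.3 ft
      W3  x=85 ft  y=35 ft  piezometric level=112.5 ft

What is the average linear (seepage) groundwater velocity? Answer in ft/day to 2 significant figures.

With h = a·x + b·y + c and W1 as origin, the differences give:
  55·a + 25·b = +1.2
  20·a + (-65)·b = -0.6
Eliminate b (×(-65) and ×25, subtract): -4075·a = -63.00 → a = ∂h/∂x = +0.01546
Back-substitute: b = ∂h/∂y = +0.01399.
|∇h| = √(0.01546² + 0.01399²) = 0.02085
Seepage velocity v = K·i/n = 470.0 × 0.02085 / 0.27 = 36.29 ft/day.

36 ft/day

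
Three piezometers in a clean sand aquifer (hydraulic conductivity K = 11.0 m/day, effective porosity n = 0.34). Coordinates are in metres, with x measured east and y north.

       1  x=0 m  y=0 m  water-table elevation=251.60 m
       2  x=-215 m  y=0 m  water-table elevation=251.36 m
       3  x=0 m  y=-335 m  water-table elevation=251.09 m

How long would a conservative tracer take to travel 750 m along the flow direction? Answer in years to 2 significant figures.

34 years

∂h/∂x = (251.36 − 251.60) / (-215 − 0) = +0.001116
∂h/∂y = (251.09 − 251.60) / (-335 − 0) = +0.001522
|∇h| = √(0.001116² + 0.001522²) = 0.001887
Seepage velocity v = K·i/n = 11.0 × 0.001887 / 0.34 = 0.06105 m/day.
t = 750 / 0.06105 = 1.229e+04 days = 33.6 years.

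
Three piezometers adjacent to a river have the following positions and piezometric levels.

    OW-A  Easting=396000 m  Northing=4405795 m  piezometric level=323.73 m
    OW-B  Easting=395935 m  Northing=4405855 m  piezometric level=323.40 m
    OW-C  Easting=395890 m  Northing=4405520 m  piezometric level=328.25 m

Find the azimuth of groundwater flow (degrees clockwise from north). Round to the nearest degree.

With h = a·x + b·y + c and OW-A as origin, the differences give:
  (-65)·a + 60·b = -0.33
  (-110)·a + (-275)·b = +4.52
Eliminate b (×(-275) and ×60, subtract): 24475·a = -180.450 → a = ∂h/∂x = -0.007373
Back-substitute: b = ∂h/∂y = -0.01349.
Flow direction (−∇h) has components (+0.007373 E, +0.01349 N).
Azimuth = atan2(E, N) = atan2(+0.007373, +0.01349) = 28.7° ≈ 029°.

029°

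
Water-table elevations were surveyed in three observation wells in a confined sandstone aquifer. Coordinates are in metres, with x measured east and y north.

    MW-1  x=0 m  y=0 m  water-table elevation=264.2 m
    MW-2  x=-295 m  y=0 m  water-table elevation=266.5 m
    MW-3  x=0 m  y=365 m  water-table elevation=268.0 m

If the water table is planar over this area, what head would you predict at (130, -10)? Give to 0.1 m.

∂h/∂x = (266.5 − 264.2) / (-295 − 0) = -0.007797
∂h/∂y = (268.0 − 264.2) / (365 − 0) = +0.01041
h(130, -10) = 264.2 + (-0.007797)·(130) + (+0.01041)·(-10) = 264.2 -1.014 -0.104 = 263.082 m.

263.1 m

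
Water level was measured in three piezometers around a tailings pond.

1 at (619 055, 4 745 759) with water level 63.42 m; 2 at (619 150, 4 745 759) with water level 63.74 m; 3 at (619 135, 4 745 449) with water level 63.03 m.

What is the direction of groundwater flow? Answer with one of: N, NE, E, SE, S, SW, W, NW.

Differences from 1: to 2 (Δx, Δy, Δh) = (95, 0, +0.32); to 3 = (80, -310, -0.39).
Solve a·Δx + b·Δy = Δh: det = 95·(-310) − 80·0 = -29450.
∂h/∂x = [(+0.32)·(-310) − (-0.39)·0] / -29450 = +0.003368
∂h/∂y = [95·(-0.39) − 80·(+0.32)] / -29450 = +0.002127
Flow = −∇h = (-0.003368 east, -0.002127 north), which points southwest.

SW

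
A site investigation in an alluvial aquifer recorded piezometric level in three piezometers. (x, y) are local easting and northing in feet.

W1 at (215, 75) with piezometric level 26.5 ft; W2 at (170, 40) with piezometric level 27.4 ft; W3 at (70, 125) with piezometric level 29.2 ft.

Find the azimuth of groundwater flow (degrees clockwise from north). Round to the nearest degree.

Three-point gradient (reference W1): Δ to W2 = (-45, -35, +0.9), Δ to W3 = (-145, 50, +2.7).
∂h/∂x = -0.01904, ∂h/∂y = -0.001229 (det = -7325).
Flow direction (−∇h) has components (+0.01904 E, +0.001229 N).
Azimuth = atan2(E, N) = atan2(+0.01904, +0.001229) = 86.3° ≈ 086°.

086°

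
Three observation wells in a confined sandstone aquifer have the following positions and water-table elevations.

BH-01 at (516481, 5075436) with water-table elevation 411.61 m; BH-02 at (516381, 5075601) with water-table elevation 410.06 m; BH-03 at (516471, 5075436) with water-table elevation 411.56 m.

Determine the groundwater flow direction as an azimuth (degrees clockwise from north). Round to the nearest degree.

322°

With h = a·x + b·y + c and BH-01 as origin, the differences give:
  (-100)·a + 165·b = -1.55
  (-10)·a + 0·b = -0.05
Eliminate b (×0 and ×165, subtract): 1650·a = 8.250 → a = ∂h/∂x = +0.005000
Back-substitute: b = ∂h/∂y = -0.006364.
Flow direction (−∇h) has components (-0.005000 E, +0.006364 N).
Azimuth = atan2(E, N) = atan2(-0.005000, +0.006364) = 321.8° ≈ 322°.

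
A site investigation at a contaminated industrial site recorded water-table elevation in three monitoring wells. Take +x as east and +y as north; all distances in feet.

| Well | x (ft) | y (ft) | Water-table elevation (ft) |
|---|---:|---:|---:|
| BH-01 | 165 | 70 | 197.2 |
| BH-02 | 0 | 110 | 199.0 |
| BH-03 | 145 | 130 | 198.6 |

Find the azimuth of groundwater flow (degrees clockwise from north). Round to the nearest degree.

Differences from BH-01: to BH-02 (Δx, Δy, Δh) = (-165, 40, +1.8); to BH-03 = (-20, 60, +1.4).
Solve a·Δx + b·Δy = Δh: det = (-165)·60 − (-20)·40 = -9100.
∂h/∂x = [(+1.8)·60 − (+1.4)·40] / -9100 = -0.005714
∂h/∂y = [(-165)·(+1.4) − (-20)·(+1.8)] / -9100 = +0.02143
Flow direction (−∇h) has components (+0.005714 E, -0.02143 N).
Azimuth = atan2(E, N) = atan2(+0.005714, -0.02143) = 165.1° ≈ 165°.

165°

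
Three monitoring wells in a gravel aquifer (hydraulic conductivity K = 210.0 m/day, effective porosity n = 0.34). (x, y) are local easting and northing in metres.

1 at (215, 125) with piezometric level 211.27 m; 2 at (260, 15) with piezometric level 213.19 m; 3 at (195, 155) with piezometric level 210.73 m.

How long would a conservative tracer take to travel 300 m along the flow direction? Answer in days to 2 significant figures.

With h = a·x + b·y + c and 1 as origin, the differences give:
  45·a + (-110)·b = +1.92
  (-20)·a + 30·b = -0.54
Eliminate b (×30 and ×(-110), subtract): -850·a = -1.800 → a = ∂h/∂x = +0.002118
Back-substitute: b = ∂h/∂y = -0.01659.
|∇h| = √(0.002118² + -0.01659²) = 0.01672
Seepage velocity v = K·i/n = 210.0 × 0.01672 / 0.34 = 10.33 m/day.
t = 300 / 10.33 = 29.04 days.

29 days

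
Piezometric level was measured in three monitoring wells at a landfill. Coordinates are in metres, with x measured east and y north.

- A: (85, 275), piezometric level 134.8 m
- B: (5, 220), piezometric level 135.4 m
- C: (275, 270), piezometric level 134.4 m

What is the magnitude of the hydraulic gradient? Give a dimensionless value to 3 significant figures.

0.00790

With h = a·x + b·y + c and A as origin, the differences give:
  (-80)·a + (-55)·b = +0.6
  190·a + (-5)·b = -0.4
Eliminate b (×(-5) and ×(-55), subtract): 10850·a = -25.00 → a = ∂h/∂x = -0.002304
Back-substitute: b = ∂h/∂y = -0.007558.
|∇h| = √(-0.002304² + -0.007558²) = 0.007901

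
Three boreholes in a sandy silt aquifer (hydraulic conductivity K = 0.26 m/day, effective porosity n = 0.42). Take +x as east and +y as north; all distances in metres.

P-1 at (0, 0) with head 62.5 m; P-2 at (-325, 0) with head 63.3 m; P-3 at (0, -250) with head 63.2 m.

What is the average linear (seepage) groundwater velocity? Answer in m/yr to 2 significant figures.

∂h/∂x = (63.3 − 62.5) / (-325 − 0) = -0.002462
∂h/∂y = (63.2 − 62.5) / (-250 − 0) = -0.002800
|∇h| = √(-0.002462² + -0.002800²) = 0.003728
Seepage velocity v = K·i/n = 0.26 × 0.003728 / 0.42 = 0.002308 m/day = 0.843 m/yr.

0.84 m/yr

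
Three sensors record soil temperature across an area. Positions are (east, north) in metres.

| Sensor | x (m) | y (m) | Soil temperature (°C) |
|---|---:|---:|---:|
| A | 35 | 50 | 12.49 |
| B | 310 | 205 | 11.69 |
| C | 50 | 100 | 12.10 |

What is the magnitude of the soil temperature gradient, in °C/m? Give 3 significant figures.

0.00853 °C/m

Three-point gradient (reference A): Δ to B = (275, 155, -0.80), Δ to C = (15, 50, -0.39).
∂T/∂x = +0.001790, ∂T/∂y = -0.008337 (det = 11425).
|∇f| = √(0.001790² + -0.008337²) = 0.008527 °C/m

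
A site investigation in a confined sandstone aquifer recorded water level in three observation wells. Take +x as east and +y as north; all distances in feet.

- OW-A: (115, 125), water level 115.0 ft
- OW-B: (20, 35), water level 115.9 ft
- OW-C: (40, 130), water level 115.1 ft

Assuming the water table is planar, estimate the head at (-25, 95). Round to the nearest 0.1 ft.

115.5 ft

Differences from OW-A: to OW-B (Δx, Δy, Δh) = (-95, -90, +0.9); to OW-C = (-75, 5, +0.1).
Solve a·Δx + b·Δy = Δh: det = (-95)·5 − (-75)·(-90) = -7225.
∂h/∂x = [(+0.9)·5 − (+0.1)·(-90)] / -7225 = -0.001869
∂h/∂y = [(-95)·(+0.1) − (-75)·(+0.9)] / -7225 = -0.008028
h(-25, 95) = 115.0 + (-0.001869)·(-140) + (-0.008028)·(-30) = 115.0 +0.262 +0.241 = 115.502 ft.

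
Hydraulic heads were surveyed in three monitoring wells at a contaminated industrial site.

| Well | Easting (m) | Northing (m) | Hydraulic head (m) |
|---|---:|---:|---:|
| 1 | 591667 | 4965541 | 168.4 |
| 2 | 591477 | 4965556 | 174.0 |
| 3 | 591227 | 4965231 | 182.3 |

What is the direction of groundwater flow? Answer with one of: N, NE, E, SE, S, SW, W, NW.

E

Three-point gradient (reference 1): Δ to 2 = (-190, 15, +5.6), Δ to 3 = (-440, -310, +13.9).
∂h/∂x = -0.02969, ∂h/∂y = -0.002702 (det = 65500).
Flow = −∇h = (+0.02969 east, +0.002702 north), which points east.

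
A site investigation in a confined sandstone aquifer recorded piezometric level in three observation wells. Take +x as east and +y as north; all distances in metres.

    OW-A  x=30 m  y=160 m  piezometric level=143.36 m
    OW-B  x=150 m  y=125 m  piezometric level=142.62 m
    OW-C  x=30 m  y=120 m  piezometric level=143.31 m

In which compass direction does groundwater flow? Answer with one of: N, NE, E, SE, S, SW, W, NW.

Taking OW-A as reference: OW-B−OW-A = (120, -35, -0.74); OW-C−OW-A = (0, -40, -0.05).
Determinant of the coordinate differences = 120·(-40) − 0·(-35) = -4800.
∂h/∂x = [(-0.74)·(-40) − (-0.05)·(-35)] / -4800 = -0.005802
∂h/∂y = [120·(-0.05) − 0·(-0.74)] / -4800 = +0.001250
Flow = −∇h = (+0.005802 east, -0.001250 north), which points east.

E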